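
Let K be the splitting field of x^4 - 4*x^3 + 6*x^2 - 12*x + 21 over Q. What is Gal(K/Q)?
4T4: A_4

The polynomial is an irreducible quartic over Q and its discriminant is 331776 = 576^2, a perfect square, so the Galois group is contained in A_4. The resolvent cubic y^3 - 6*y^2 - 36*y + 24 is irreducible over Q. An irreducible resolvent with square discriminant gives A_4.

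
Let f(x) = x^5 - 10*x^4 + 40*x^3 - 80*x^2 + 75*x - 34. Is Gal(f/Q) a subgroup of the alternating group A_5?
Yes

The polynomial is irreducible of degree 5 over Q. Its discriminant is 64000000 = 8000^2, a perfect square. A Galois group lies in the alternating group exactly when the discriminant is a square in Q, so the Galois group (D_5) is contained in A_5.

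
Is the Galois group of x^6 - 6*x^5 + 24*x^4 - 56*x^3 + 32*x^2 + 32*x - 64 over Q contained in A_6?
No

The polynomial is irreducible of degree 6 over Q. Its discriminant is 870211913777152, which is not a perfect square. A Galois group lies in the alternating group exactly when the discriminant is a square in Q, so the Galois group (S_4) is not contained in A_6.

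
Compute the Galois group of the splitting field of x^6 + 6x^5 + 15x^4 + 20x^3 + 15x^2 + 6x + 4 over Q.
The polynomial f is an irreducible sextic over Q, so G = Gal(f/Q) is one of the 16 transitive subgroups 6T1, ..., 6T16 of S_6. The discriminant of f is -11337408, which is not a perfect square, so G is not contained in A_6. The transitive groups of degree 6 not contained in A_6 are: C_6 (6T1, order 6), S_3 (6T2, order 6), D_6 (6T3, order 12), C_3 x S_3 (6T5, order 18), A_4 x C_2 (6T6, order 24), S_4 (6T8, order 24), S_3 x S_3 (6T9, order 36), S_4 x C_2 (6T11, order 48), (S_3 x S_3) : C_2 (6T13, order 72), PGL(2,5) (6T14, order 120), S_6 (6T16, order 720). By Dedekind's theorem, for a prime p not dividing disc(f) the degrees of the irreducible factors of f mod p form the cycle type of an element of G. Factoring f modulo the 23 such primes p <= 97 (skipping 2, 3, which divide the discriminant), each new pattern first appears at: mod 5: f = (x^2 + x + 2)(x^2 + 2x + 3)(x^2 + 3x + 4), pattern 2+2+2; mod 7: f = (x^3 + 3x^2 + 3x + 3)(x^3 + 3x^2 + 3x + 6), pattern 3+3; mod 61: f = (x + 4)(x + 20)(x + 23)(x + 40)(x + 43)(x + 59), pattern 1+1+1+1+1+1. No other pattern occurs in this range, so the set of observed cycle types is {2+2+2, 3+3, 1+1+1+1+1+1}. The candidates containing elements of all these cycle types are C_6 (6T1) of order 6, S_3 (6T2) of order 6, D_6 (6T3) of order 12, C_3 x S_3 (6T5) of order 18, A_4 x C_2 (6T6) of order 24, S_4 (6T8) of order 24, S_3 x S_3 (6T9) of order 36, S_4 x C_2 (6T11) of order 48, (S_3 x S_3) : C_2 (6T13) of order 72, PGL(2,5) (6T14) of order 120, S_6 (6T16) of order 720; the others are excluded. The observed types are precisely the cycle types that occur in S_3 (6T2). Each of the other remaining candidates has further cycle types, and by the Chebotarev density theorem the matching factorization patterns would occur for a proportion of primes equal to their share of the group: C_6 (6T1) additionally contains elements of type 6 (2 of its 6 elements, about 33% of primes); D_6 (6T3) additionally contains elements of type 6, 2+2+1+1 (5 of its 12 elements, about 42% of primes); C_3 x S_3 (6T5) additionally contains elements of type 6, 3+1+1+1 (10 of its 18 elements, about 56% of primes); A_4 x C_2 (6T6) additionally contains elements of type 6, 2+2+1+1, 2+1+1+1+1 (14 of its 24 elements, about 58% of primes); S_4 (6T8) additionally contains elements of type 4+1+1, 2+2+1+1 (9 of its 24 elements, about 38% of primes); S_3 x S_3 (6T9) additionally contains elements of type 6, 3+1+1+1, 2+2+1+1 (25 of its 36 elements, about 69% of primes); S_4 x C_2 (6T11) additionally contains elements of type 6, 4+2, 4+1+1, 2+2+1+1, 2+1+1+1+1 (32 of its 48 elements, about 67% of primes); (S_3 x S_3) : C_2 (6T13) additionally contains elements of type 6, 4+2, 3+2+1, 3+1+1+1, 2+2+1+1, 2+1+1+1+1 (61 of its 72 elements, about 85% of primes); PGL(2,5) (6T14) additionally contains elements of type 6, 5+1, 4+1+1, 2+2+1+1 (89 of its 120 elements, about 74% of primes); S_6 (6T16) additionally contains elements of type 6, 5+1, 4+2, 4+1+1, 3+2+1, 3+1+1+1, 2+2+1+1, 2+1+1+1+1 (664 of its 720 elements, about 92% of primes). None of the 23 primes tested shows any such pattern (for each of these groups the chance of that is below 10^-4), which rules them out. Hence G = S_3 (6T2), of order 6.

S_3 (also written S3)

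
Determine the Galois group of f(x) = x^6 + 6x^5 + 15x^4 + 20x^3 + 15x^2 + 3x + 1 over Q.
(S_3 x S_3) : C_2

The polynomial f is an irreducible sextic over Q, so G = Gal(f/Q) is one of the 16 transitive subgroups 6T1, ..., 6T16 of S_6. The discriminant of f is -9059283, which is not a perfect square, so G is not contained in A_6. The transitive groups of degree 6 not contained in A_6 are: C_6 (6T1, order 6), S_3 (6T2, order 6), D_6 (6T3, order 12), C_3 x S_3 (6T5, order 18), A_4 x C_2 (6T6, order 24), S_4 (6T8, order 24), S_3 x S_3 (6T9, order 36), S_4 x C_2 (6T11, order 48), (S_3 x S_3) : C_2 (6T13, order 72), PGL(2,5) (6T14, order 120), S_6 (6T16, order 720). By Dedekind's theorem, for a prime p not dividing disc(f) the degrees of the irreducible factors of f mod p form the cycle type of an element of G. Factoring f modulo the 28 such primes p <= 127 (skipping 3, 17, 43, which divide the discriminant), each new pattern first appears at: mod 2: f = (x^6 + x^4 + x^2 + x + 1), pattern 6; mod 7: f = (x + 2)(x^2 + 6x + 4)(x^3 + 5x^2 + x + 1), pattern 3+2+1; mod 11: f = (x^2 + 1)(x^4 + 6x^3 + 3x^2 + 3x + 1), pattern 4+2; mod 13: f = (x + 4)(x + 9)(x^2 + x + 3)(x^2 + 5x + 10), pattern 2+2+1+1; mod 61: f = (x + 41)(x + 52)(x + 58)(x + 60)(x^2 + 39x + 27), pattern 2+1+1+1+1; mod 97: f = (x + 49)(x + 86)(x + 88)(x^3 + 74x^2 + 11x + 1), pattern 3+1+1+1; mod 113: f = (x^2 + 51x + 9)(x^2 + 70x + 61)(x^2 + 111x + 7), pattern 2+2+2; mod 127: f = (x^3 + 42x^2 + 60x + 1)(x^3 + 91x^2 + 70x + 1), pattern 3+3. No other pattern occurs in this range, so the set of observed cycle types is {6, 3+2+1, 4+2, 2+2+1+1, 2+1+1+1+1, 3+1+1+1, 2+2+2, 3+3}. The candidates containing elements of all these cycle types are (S_3 x S_3) : C_2 (6T13) of order 72, S_6 (6T16) of order 720; the others are excluded. The observed types are precisely the cycle types that occur in (S_3 x S_3) : C_2 (6T13) (apart from the identity). Each of the other remaining candidates has further cycle types, and by the Chebotarev density theorem the matching factorization patterns would occur for a proportion of primes equal to their share of the group: S_6 (6T16) additionally contains elements of type 5+1, 4+1+1 (234 of its 720 elements, about 32% of primes). None of the 28 primes tested shows any such pattern (for each of these groups the chance of that is below 10^-4), which rules them out. Hence G = (S_3 x S_3) : C_2 (6T13), of order 72.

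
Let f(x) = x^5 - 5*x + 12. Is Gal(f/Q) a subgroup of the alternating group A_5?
Yes

The polynomial is irreducible of degree 5 over Q. Its discriminant is 64000000 = 8000^2, a perfect square. A Galois group lies in the alternating group exactly when the discriminant is a square in Q, so the Galois group (D_5) is contained in A_5.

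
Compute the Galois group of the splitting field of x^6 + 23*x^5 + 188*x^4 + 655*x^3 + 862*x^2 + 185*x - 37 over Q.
The polynomial f is an irreducible sextic over Q, so G = Gal(f/Q) is one of the 16 transitive subgroups 6T1, ..., 6T16 of S_6. The discriminant of f is 2185134456370000, which is not a perfect square, so G is not contained in A_6. The transitive groups of degree 6 not contained in A_6 are: C_6 (6T1, order 6), S_3 (6T2, order 6), D_6 (6T3, order 12), C_3 x S_3 (6T5, order 18), A_4 x C_2 (6T6, order 24), S_4 (6T8, order 24), S_3 x S_3 (6T9, order 36), S_4 x C_2 (6T11, order 48), (S_3 x S_3) : C_2 (6T13, order 72), PGL(2,5) (6T14, order 120), S_6 (6T16, order 720). By Dedekind's theorem, for a prime p not dividing disc(f) the degrees of the irreducible factors of f mod p form the cycle type of an element of G. Factoring f modulo the 23 such primes p <= 107 (skipping 2, 5, 31, 37, 67, which divide the discriminant), each new pattern first appears at: mod 3: f = (x^3 + 2x + 2)(x^3 + 2x^2 + 1), pattern 3+3; mod 13: f = (x^2 + 4x + 11)(x^2 + 8x + 1)(x^2 + 11x + 12), pattern 2+2+2; mod 107: f = (x + 26)(x + 27)(x + 39)(x + 62)(x + 90)(x + 100), pattern 1+1+1+1+1+1. No other pattern occurs in this range, so the set of observed cycle types is {3+3, 2+2+2, 1+1+1+1+1+1}. The candidates containing elements of all these cycle types are C_6 (6T1) of order 6, S_3 (6T2) of order 6, D_6 (6T3) of order 12, C_3 x S_3 (6T5) of order 18, A_4 x C_2 (6T6) of order 24, S_4 (6T8) of order 24, S_3 x S_3 (6T9) of order 36, S_4 x C_2 (6T11) of order 48, (S_3 x S_3) : C_2 (6T13) of order 72, PGL(2,5) (6T14) of order 120, S_6 (6T16) of order 720; the others are excluded. The observed types are precisely the cycle types that occur in S_3 (6T2). Each of the other remaining candidates has further cycle types, and by the Chebotarev density theorem the matching factorization patterns would occur for a proportion of primes equal to their share of the group: C_6 (6T1) additionally contains elements of type 6 (2 of its 6 elements, about 33% of primes); D_6 (6T3) additionally contains elements of type 6, 2+2+1+1 (5 of its 12 elements, about 42% of primes); C_3 x S_3 (6T5) additionally contains elements of type 6, 3+1+1+1 (10 of its 18 elements, about 56% of primes); A_4 x C_2 (6T6) additionally contains elements of type 6, 2+2+1+1, 2+1+1+1+1 (14 of its 24 elements, about 58% of primes); S_4 (6T8) additionally contains elements of type 4+1+1, 2+2+1+1 (9 of its 24 elements, about 38% of primes); S_3 x S_3 (6T9) additionally contains elements of type 6, 3+1+1+1, 2+2+1+1 (25 of its 36 elements, about 69% of primes); S_4 x C_2 (6T11) additionally contains elements of type 6, 4+2, 4+1+1, 2+2+1+1, 2+1+1+1+1 (32 of its 48 elements, about 67% of primes); (S_3 x S_3) : C_2 (6T13) additionally contains elements of type 6, 4+2, 3+2+1, 3+1+1+1, 2+2+1+1, 2+1+1+1+1 (61 of its 72 elements, about 85% of primes); PGL(2,5) (6T14) additionally contains elements of type 6, 5+1, 4+1+1, 2+2+1+1 (89 of its 120 elements, about 74% of primes); S_6 (6T16) additionally contains elements of type 6, 5+1, 4+2, 4+1+1, 3+2+1, 3+1+1+1, 2+2+1+1, 2+1+1+1+1 (664 of its 720 elements, about 92% of primes). None of the 23 primes tested shows any such pattern (for each of these groups the chance of that is below 10^-4), which rules them out. Hence G = S_3 (6T2), of order 6.

S_3, S_3 acting on 6 points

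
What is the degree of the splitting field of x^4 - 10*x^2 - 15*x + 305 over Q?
The degree of the splitting field over Q equals the order of the Galois group, so first determine the group. The polynomial is an irreducible quartic over Q and its discriminant is 6022185125, which is not a perfect square, so the Galois group is not contained in A_4. The resolvent cubic y^3 + 10*y^2 - 1220*y - 12425 has exactly one rational root, so the Galois group is C_4 or D_4. The quartic becomes reducible over Q(sqrt(disc)), so the group is C_4. The Galois group C_4 (4T1) has order 4, so the splitting field has degree 4 over Q.

4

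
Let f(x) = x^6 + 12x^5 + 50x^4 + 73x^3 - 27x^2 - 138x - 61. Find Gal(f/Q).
The polynomial f is an irreducible sextic over Q, so G = Gal(f/Q) is one of the 16 transitive subgroups 6T1, ..., 6T16 of S_6. The discriminant of f is 30991489 = 5567^2, a perfect square, so G is contained in A_6. The transitive groups of degree 6 contained in A_6 are: A_4 (6T4, order 12), S_4 (6T7, order 24), (C_3 x C_3) : C_4 (6T10, order 36), PSL(2,5) (6T12, order 60), A_6 (6T15, order 360). By Dedekind's theorem, for a prime p not dividing disc(f) the degrees of the irreducible factors of f mod p form the cycle type of an element of G. Factoring f modulo the 21 such primes p <= 79 (skipping 19, which divides the discriminant), each new pattern first appears at: mod 2: f = (x + 1)(x^5 + x^4 + x^3 + x + 1), pattern 5+1; mod 7: f = (x^3 + x^2 + 3x + 5)(x^3 + 4x^2 + x + 6), pattern 3+3; mod 61: f = (x)(x + 39)(x^2 + 15x + 13)(x^2 + 19x + 12), pattern 2+2+1+1. No other pattern occurs in this range, so the set of observed cycle types is {5+1, 3+3, 2+2+1+1}. The candidates containing elements of all these cycle types are PSL(2,5) (6T12) of order 60, A_6 (6T15) of order 360; the others are excluded. The observed types are precisely the cycle types that occur in PSL(2,5) (6T12) (apart from the identity). Each of the other remaining candidates has further cycle types, and by the Chebotarev density theorem the matching factorization patterns would occur for a proportion of primes equal to their share of the group: A_6 (6T15) additionally contains elements of type 4+2, 3+1+1+1 (130 of its 360 elements, about 36% of primes). None of the 21 primes tested shows any such pattern (for each of these groups the chance of that is below 10^-4), which rules them out. Hence G = PSL(2,5) (6T12), of order 60.

PSL(2,5)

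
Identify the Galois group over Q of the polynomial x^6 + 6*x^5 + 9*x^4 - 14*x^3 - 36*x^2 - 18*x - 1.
The polynomial f is an irreducible sextic over Q, so G = Gal(f/Q) is one of the 16 transitive subgroups 6T1, ..., 6T16 of S_6. The discriminant of f is -11156429376, which is not a perfect square, so G is not contained in A_6. The transitive groups of degree 6 not contained in A_6 are: C_6 (6T1, order 6), S_3 (6T2, order 6), D_6 (6T3, order 12), C_3 x S_3 (6T5, order 18), A_4 x C_2 (6T6, order 24), S_4 (6T8, order 24), S_3 x S_3 (6T9, order 36), S_4 x C_2 (6T11, order 48), (S_3 x S_3) : C_2 (6T13, order 72), PGL(2,5) (6T14, order 120), S_6 (6T16, order 720). By Dedekind's theorem, for a prime p not dividing disc(f) the degrees of the irreducible factors of f mod p form the cycle type of an element of G. Factoring f modulo the 33 such primes p <= 149 (skipping 2, 3, which divide the discriminant), each new pattern first appears at: mod 5: f = (x^3 + x + 1)(x^3 + x^2 + 3x + 4), pattern 3+3; mod 7: f = (x^6 + 6x^5 + 2x^4 + 6x^2 + 3x + 6), pattern 6; mod 17: f = (x + 13)(x + 14)(x^2 + 5x + 12)(x^2 + 8x + 2), pattern 2+2+1+1; mod 19: f = (x + 2)(x + 5)(x + 8)(x + 14)(x^2 + 15x + 1), pattern 2+1+1+1+1; mod 71: f = (x^2 + 34x + 21)(x^2 + 52x + 62)(x^2 + 62x + 68), pattern 2+2+2. No other pattern occurs in this range, so the set of observed cycle types is {3+3, 6, 2+2+1+1, 2+1+1+1+1, 2+2+2}. The candidates containing elements of all these cycle types are A_4 x C_2 (6T6) of order 24, S_4 x C_2 (6T11) of order 48, (S_3 x S_3) : C_2 (6T13) of order 72, S_6 (6T16) of order 720; the others are excluded. The observed types are precisely the cycle types that occur in A_4 x C_2 (6T6) (apart from the identity). Each of the other remaining candidates has further cycle types, and by the Chebotarev density theorem the matching factorization patterns would occur for a proportion of primes equal to their share of the group: S_4 x C_2 (6T11) additionally contains elements of type 4+2, 4+1+1 (12 of its 48 elements, about 25% of primes); (S_3 x S_3) : C_2 (6T13) additionally contains elements of type 4+2, 3+2+1, 3+1+1+1 (34 of its 72 elements, about 47% of primes); S_6 (6T16) additionally contains elements of type 5+1, 4+2, 4+1+1, 3+2+1, 3+1+1+1 (484 of its 720 elements, about 67% of primes). None of the 33 primes tested shows any such pattern (for each of these groups the chance of that is below 10^-4), which rules them out. Hence G = A_4 x C_2 (6T6), of order 24.

A_4 x C_2 (order 24)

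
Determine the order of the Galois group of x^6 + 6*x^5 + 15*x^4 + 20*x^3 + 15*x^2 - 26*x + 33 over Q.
The degree of the splitting field over Q equals the order of the Galois group, so first determine the group. The polynomial f is an irreducible sextic over Q, so G = Gal(f/Q) is one of the 16 transitive subgroups 6T1, ..., 6T16 of S_6. The discriminant of f is -46741055340544, which is not a perfect square, so G is not contained in A_6. The transitive groups of degree 6 not contained in A_6 are: C_6 (6T1, order 6), S_3 (6T2, order 6), D_6 (6T3, order 12), C_3 x S_3 (6T5, order 18), A_4 x C_2 (6T6, order 24), S_4 (6T8, order 24), S_3 x S_3 (6T9, order 36), S_4 x C_2 (6T11, order 48), (S_3 x S_3) : C_2 (6T13, order 72), PGL(2,5) (6T14, order 120), S_6 (6T16, order 720). By Dedekind's theorem, for a prime p not dividing disc(f) the degrees of the irreducible factors of f mod p form the cycle type of an element of G. Factoring f modulo the 3 such primes p <= 7 (skipping 2, which divides the discriminant), each new pattern first appears at: mod 3: f = (x)(x^2 + x + 2)(x^3 + 2x^2 + 2x + 2), pattern 3+2+1; mod 5: f = (x^3 + 2x^2 + x + 3)(x^3 + 4x^2 + x + 1), pattern 3+3; mod 7: f = (x + 4)(x^5 + 2x^4 + 6x^2 + 5x + 3), pattern 5+1. No other pattern occurs in this range, so the set of observed cycle types is {3+2+1, 3+3, 5+1}. Among the candidates above, the only group containing elements of all these cycle types is S_6 (6T16); every other candidate lacks at least one of them. Hence G = S_6 (6T16), of order 720. The Galois group S_6 (6T16) has order 720, so the splitting field has degree 720 over Q.

720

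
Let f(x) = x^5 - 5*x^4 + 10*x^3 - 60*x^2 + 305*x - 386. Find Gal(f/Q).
The polynomial f is an irreducible quintic over Q, so G = Gal(f/Q) is a transitive subgroup of S_5: one of C_5 (5T1, order 5), D_5 (5T2, order 10), F_20 (5T3, order 20), A_5 (5T4, order 60) or S_5 (5T5, order 120). The discriminant of f is 14867345703125, which is not a perfect square, so G is not contained in A_5. The transitive groups of degree 5 not contained in A_5 are: F_20 (5T3, order 20), S_5 (5T5, order 120). By Dedekind's theorem, for a prime p not dividing disc(f) the degrees of the irreducible factors of f mod p form the cycle type of an element of G. Factoring f modulo the 18 such primes p <= 71 (skipping 5, 31, which divide the discriminant), each new pattern first appears at: mod 2: f = (x)(x^4 + x^3 + 1), pattern 4+1; mod 11: f = (x^5 + 6x^4 + 10x^3 + 6x^2 + 8x + 10), pattern 5; mod 19: f = (x + 4)(x^2 + 12x + 15)(x^2 + 17x + 17), pattern 2+2+1. No other pattern occurs in this range, so the set of observed cycle types is {4+1, 5, 2+2+1}. The candidates containing elements of all these cycle types are F_20 (5T3) of order 20, S_5 (5T5) of order 120; the others are excluded. The observed types are precisely the cycle types that occur in F_20 (5T3) (apart from the identity). Each of the other remaining candidates has further cycle types, and by the Chebotarev density theorem the matching factorization patterns would occur for a proportion of primes equal to their share of the group: S_5 (5T5) additionally contains elements of type 3+2, 3+1+1, 2+1+1+1 (50 of its 120 elements, about 42% of primes). None of the 18 primes tested shows any such pattern (for each of these groups the chance of that is below 10^-4), which rules them out. Hence G = F_20 (5T3), of order 20.

F_20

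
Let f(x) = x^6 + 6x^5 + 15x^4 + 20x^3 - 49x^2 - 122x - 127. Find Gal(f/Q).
S_4 (also written S4+)

The polynomial f is an irreducible sextic over Q, so G = Gal(f/Q) is one of the 16 transitive subgroups 6T1, ..., 6T16 of S_6. The discriminant of f is 3603718079512576 = 60030976^2, a perfect square, so G is contained in A_6. The transitive groups of degree 6 contained in A_6 are: A_4 (6T4, order 12), S_4 (6T7, order 24), (C_3 x C_3) : C_4 (6T10, order 36), PSL(2,5) (6T12, order 60), A_6 (6T15, order 360). By Dedekind's theorem, for a prime p not dividing disc(f) the degrees of the irreducible factors of f mod p form the cycle type of an element of G. Factoring f modulo the 79 such primes p <= 419 (skipping 2, 229, which divide the discriminant), each new pattern first appears at: mod 3: f = (x^3 + x^2 + x + 2)(x^3 + 2x^2 + 1), pattern 3+3; mod 7: f = (x^2 + 2x + 3)(x^4 + 4x^3 + 4x^2 + 2), pattern 4+2; mod 23: f = (x + 6)(x + 19)(x^2 + 2)(x^2 + 4x + 6), pattern 2+2+1+1; mod 193: f = (x + 8)(x + 14)(x + 20)(x + 175)(x + 181)(x + 187), pattern 1+1+1+1+1+1. No other pattern occurs in this range, so the set of observed cycle types is {3+3, 4+2, 2+2+1+1, 1+1+1+1+1+1}. The candidates containing elements of all these cycle types are S_4 (6T7) of order 24, (C_3 x C_3) : C_4 (6T10) of order 36, A_6 (6T15) of order 360; the others are excluded. The observed types are precisely the cycle types that occur in S_4 (6T7). Each of the other remaining candidates has further cycle types, and by the Chebotarev density theorem the matching factorization patterns would occur for a proportion of primes equal to their share of the group: (C_3 x C_3) : C_4 (6T10) additionally contains elements of type 3+1+1+1 (4 of its 36 elements, about 11% of primes); A_6 (6T15) additionally contains elements of type 5+1, 3+1+1+1 (184 of its 360 elements, about 51% of primes). None of the 79 primes tested shows any such pattern (for each of these groups the chance of that is below 10^-4), which rules them out. Hence G = S_4 (6T7), of order 24.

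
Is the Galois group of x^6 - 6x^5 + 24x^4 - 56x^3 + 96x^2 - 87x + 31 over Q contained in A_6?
No

The polynomial is irreducible of degree 6 over Q. Its discriminant is -68755887963, which is not a perfect square. A Galois group lies in the alternating group exactly when the discriminant is a square in Q, so the Galois group (C_3 x S_3) is not contained in A_6.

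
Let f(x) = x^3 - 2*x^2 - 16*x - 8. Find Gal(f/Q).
C_3

The polynomial is an irreducible cubic over Q and its discriminant is 10816 = 104^2, a perfect square. For an irreducible cubic, a square discriminant forces the Galois group to be A_3, the cyclic group of order 3.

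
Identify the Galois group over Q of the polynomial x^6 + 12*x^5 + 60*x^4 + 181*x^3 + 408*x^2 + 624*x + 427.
6T13: (S_3 x S_3) : C_2

The polynomial f is an irreducible sextic over Q, so G = Gal(f/Q) is one of the 16 transitive subgroups 6T1, ..., 6T16 of S_6. The discriminant of f is -2573642648187, which is not a perfect square, so G is not contained in A_6. The transitive groups of degree 6 not contained in A_6 are: C_6 (6T1, order 6), S_3 (6T2, order 6), D_6 (6T3, order 12), C_3 x S_3 (6T5, order 18), A_4 x C_2 (6T6, order 24), S_4 (6T8, order 24), S_3 x S_3 (6T9, order 36), S_4 x C_2 (6T11, order 48), (S_3 x S_3) : C_2 (6T13, order 72), PGL(2,5) (6T14, order 120), S_6 (6T16, order 720). By Dedekind's theorem, for a prime p not dividing disc(f) the degrees of the irreducible factors of f mod p form the cycle type of an element of G. Factoring f modulo the 26 such primes p <= 127 (skipping 3, 13, 17, 41, 43, which divide the discriminant), each new pattern first appears at: mod 2: f = (x^6 + x^3 + 1), pattern 6; mod 7: f = (x)(x^2 + 3x + 5)(x^3 + 2x^2 + 3), pattern 3+2+1; mod 11: f = (x^2 + 6x + 10)(x^4 + 6x^3 + 3x^2 + 4x + 2), pattern 4+2; mod 31: f = (x + 6)(x + 25)(x^2 + 21x + 22)(x^2 + 22x + 15), pattern 2+2+1+1; mod 61: f = (x)(x + 9)(x + 34)(x + 51)(x^2 + 40x + 23), pattern 2+1+1+1+1; mod 97: f = (x + 9)(x + 64)(x + 75)(x^3 + 58x^2 + 72x + 51), pattern 3+1+1+1; mod 113: f = (x^2 + 12x + 90)(x^2 + 42x + 44)(x^2 + 71x + 108), pattern 2+2+2; mod 127: f = (x^3 + 55x^2 + 124x + 54)(x^3 + 84x^2 + 15x + 62), pattern 3+3. No other pattern occurs in this range, so the set of observed cycle types is {6, 3+2+1, 4+2, 2+2+1+1, 2+1+1+1+1, 3+1+1+1, 2+2+2, 3+3}. The candidates containing elements of all these cycle types are (S_3 x S_3) : C_2 (6T13) of order 72, S_6 (6T16) of order 720; the others are excluded. The observed types are precisely the cycle types that occur in (S_3 x S_3) : C_2 (6T13) (apart from the identity). Each of the other remaining candidates has further cycle types, and by the Chebotarev density theorem the matching factorization patterns would occur for a proportion of primes equal to their share of the group: S_6 (6T16) additionally contains elements of type 5+1, 4+1+1 (234 of its 720 elements, about 32% of primes). None of the 26 primes tested shows any such pattern (for each of these groups the chance of that is below 10^-4), which rules them out. Hence G = (S_3 x S_3) : C_2 (6T13), of order 72.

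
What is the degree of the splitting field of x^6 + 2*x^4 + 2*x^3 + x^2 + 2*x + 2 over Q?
72

The degree of the splitting field over Q equals the order of the Galois group, so first determine the group. The polynomial f is an irreducible sextic over Q, so G = Gal(f/Q) is one of the 16 transitive subgroups 6T1, ..., 6T16 of S_6. The discriminant of f is -187648, which is not a perfect square, so G is not contained in A_6. The transitive groups of degree 6 not contained in A_6 are: C_6 (6T1, order 6), S_3 (6T2, order 6), D_6 (6T3, order 12), C_3 x S_3 (6T5, order 18), A_4 x C_2 (6T6, order 24), S_4 (6T8, order 24), S_3 x S_3 (6T9, order 36), S_4 x C_2 (6T11, order 48), (S_3 x S_3) : C_2 (6T13, order 72), PGL(2,5) (6T14, order 120), S_6 (6T16, order 720). By Dedekind's theorem, for a prime p not dividing disc(f) the degrees of the irreducible factors of f mod p form the cycle type of an element of G. Factoring f modulo the 29 such primes p <= 113 (skipping 2, which divides the discriminant), each new pattern first appears at: mod 3: f = (x^6 + 2x^4 + 2x^3 + x^2 + 2x + 2), pattern 6; mod 5: f = (x + 4)(x^2 + x + 2)(x^3 + x + 4), pattern 3+2+1; mod 7: f = (x^2 + 6x + 6)(x^4 + x^3 + 4x^2 + 5), pattern 4+2; mod 17: f = (x^3 + x + 5)(x^3 + x + 14), pattern 3+3; mod 19: f = (x^2 + 10x + 7)(x^2 + 12x + 5)(x^2 + 16x + 12), pattern 2+2+2; mod 37: f = (x + 21)(x + 34)(x^2 + 3x + 10)(x^2 + 16x + 35), pattern 2+2+1+1; mod 41: f = (x + 2)(x + 17)(x + 22)(x^3 + x + 33), pattern 3+1+1+1; mod 113: f = (x + 11)(x + 21)(x + 23)(x + 79)(x^2 + 92x + 103), pattern 2+1+1+1+1. No other pattern occurs in this range, so the set of observed cycle types is {6, 3+2+1, 4+2, 3+3, 2+2+2, 2+2+1+1, 3+1+1+1, 2+1+1+1+1}. The candidates containing elements of all these cycle types are (S_3 x S_3) : C_2 (6T13) of order 72, S_6 (6T16) of order 720; the others are excluded. The observed types are precisely the cycle types that occur in (S_3 x S_3) : C_2 (6T13) (apart from the identity). Each of the other remaining candidates has further cycle types, and by the Chebotarev density theorem the matching factorization patterns would occur for a proportion of primes equal to their share of the group: S_6 (6T16) additionally contains elements of type 5+1, 4+1+1 (234 of its 720 elements, about 32% of primes). None of the 29 primes tested shows any such pattern (for each of these groups the chance of that is below 10^-4), which rules them out. Hence G = (S_3 x S_3) : C_2 (6T13), of order 72. The Galois group (S_3 x S_3) : C_2 (6T13) has order 72, so the splitting field has degree 72 over Q.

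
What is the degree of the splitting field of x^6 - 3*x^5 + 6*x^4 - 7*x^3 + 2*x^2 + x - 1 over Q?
The degree of the splitting field over Q equals the order of the Galois group, so first determine the group. The polynomial f is an irreducible sextic over Q, so G = Gal(f/Q) is one of the 16 transitive subgroups 6T1, ..., 6T16 of S_6. The discriminant of f is 810448, which is not a perfect square, so G is not contained in A_6. The transitive groups of degree 6 not contained in A_6 are: C_6 (6T1, order 6), S_3 (6T2, order 6), D_6 (6T3, order 12), C_3 x S_3 (6T5, order 18), A_4 x C_2 (6T6, order 24), S_4 (6T8, order 24), S_3 x S_3 (6T9, order 36), S_4 x C_2 (6T11, order 48), (S_3 x S_3) : C_2 (6T13, order 72), PGL(2,5) (6T14, order 120), S_6 (6T16, order 720). By Dedekind's theorem, for a prime p not dividing disc(f) the degrees of the irreducible factors of f mod p form the cycle type of an element of G. Factoring f modulo the 22 such primes p <= 89 (skipping 2, 37, which divide the discriminant), each new pattern first appears at: mod 3: f = (x^3 + x^2 + x + 2)(x^3 + 2x^2 + 1), pattern 3+3; mod 5: f = (x^2 + 3)(x^2 + 3x + 4)(x^2 + 4x + 2), pattern 2+2+2; mod 17: f = (x + 1)(x + 15)(x^4 + 15x^3 + 6x^2 + 12x + 9), pattern 4+1+1; mod 67: f = (x + 4)(x + 62)(x^2 + 66x + 40)(x^2 + 66x + 50), pattern 2+2+1+1. No other pattern occurs in this range, so the set of observed cycle types is {3+3, 2+2+2, 4+1+1, 2+2+1+1}. The candidates containing elements of all these cycle types are S_4 (6T8) of order 24, S_4 x C_2 (6T11) of order 48, PGL(2,5) (6T14) of order 120, S_6 (6T16) of order 720; the others are excluded. The observed types are precisely the cycle types that occur in S_4 (6T8) (apart from the identity). Each of the other remaining candidates has further cycle types, and by the Chebotarev density theorem the matching factorization patterns would occur for a proportion of primes equal to their share of the group: S_4 x C_2 (6T11) additionally contains elements of type 6, 4+2, 2+1+1+1+1 (17 of its 48 elements, about 35% of primes); PGL(2,5) (6T14) additionally contains elements of type 6, 5+1 (44 of its 120 elements, about 37% of primes); S_6 (6T16) additionally contains elements of type 6, 5+1, 4+2, 3+2+1, 3+1+1+1, 2+1+1+1+1 (529 of its 720 elements, about 73% of primes). None of the 22 primes tested shows any such pattern (for each of these groups the chance of that is below 10^-4), which rules them out. Hence G = S_4 (6T8), of order 24. The Galois group S_4 (6T8) has order 24, so the splitting field has degree 24 over Q.

24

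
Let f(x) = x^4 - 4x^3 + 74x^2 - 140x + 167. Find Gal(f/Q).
C_4 (also written C4)

The polynomial is an irreducible quartic over Q and its discriminant is 28082604032, which is not a perfect square, so the Galois group is not contained in A_4. The resolvent cubic y^3 - 74*y^2 - 108*y + 27160 has exactly one rational root, so the Galois group is C_4 or D_4. The quartic becomes reducible over Q(sqrt(disc)), so the group is C_4.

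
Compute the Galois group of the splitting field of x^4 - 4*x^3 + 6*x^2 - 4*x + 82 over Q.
V_4

The polynomial is an irreducible quartic over Q and its discriminant is 136048896 = 11664^2, a perfect square, so the Galois group is contained in A_4. The resolvent cubic y^3 - 6*y^2 - 312*y + 640 splits completely over Q, which gives the Klein four-group V_4.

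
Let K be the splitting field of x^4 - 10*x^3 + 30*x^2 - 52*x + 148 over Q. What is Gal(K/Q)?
The polynomial is an irreducible quartic over Q and its discriminant is 41990400 = 6480^2, a perfect square, so the Galois group is contained in A_4. The resolvent cubic y^3 - 30*y^2 - 72*y + 256 splits completely over Q, which gives the Klein four-group V_4.

V_4 (order 4)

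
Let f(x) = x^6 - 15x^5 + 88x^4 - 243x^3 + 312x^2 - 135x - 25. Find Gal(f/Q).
The polynomial f is an irreducible sextic over Q, so G = Gal(f/Q) is one of the 16 transitive subgroups 6T1, ..., 6T16 of S_6. The discriminant of f is 54786284800, which is not a perfect square, so G is not contained in A_6. The transitive groups of degree 6 not contained in A_6 are: C_6 (6T1, order 6), S_3 (6T2, order 6), D_6 (6T3, order 12), C_3 x S_3 (6T5, order 18), A_4 x C_2 (6T6, order 24), S_4 (6T8, order 24), S_3 x S_3 (6T9, order 36), S_4 x C_2 (6T11, order 48), (S_3 x S_3) : C_2 (6T13, order 72), PGL(2,5) (6T14, order 120), S_6 (6T16, order 720). By Dedekind's theorem, for a prime p not dividing disc(f) the degrees of the irreducible factors of f mod p form the cycle type of an element of G. Factoring f modulo the 22 such primes p <= 101 (skipping 2, 5, 13, 37, which divide the discriminant), each new pattern first appears at: mod 3: f = (x^3 + x^2 + x + 2)(x^3 + 2x^2 + x + 1), pattern 3+3; mod 17: f = (x + 2)(x + 16)(x^4 + x^3 + 4x^2 + 10x + 4), pattern 4+1+1; mod 31: f = (x^2 + 3x + 28)(x^2 + 19x + 24)(x^2 + 25x + 18), pattern 2+2+2; mod 67: f = (x + 14)(x + 23)(x^2 + 31x + 22)(x^2 + 51x + 20), pattern 2+2+1+1. No other pattern occurs in this range, so the set of observed cycle types is {3+3, 4+1+1, 2+2+2, 2+2+1+1}. The candidates containing elements of all these cycle types are S_4 (6T8) of order 24, S_4 x C_2 (6T11) of order 48, PGL(2,5) (6T14) of order 120, S_6 (6T16) of order 720; the others are excluded. The observed types are precisely the cycle types that occur in S_4 (6T8) (apart from the identity). Each of the other remaining candidates has further cycle types, and by the Chebotarev density theorem the matching factorization patterns would occur for a proportion of primes equal to their share of the group: S_4 x C_2 (6T11) additionally contains elements of type 6, 4+2, 2+1+1+1+1 (17 of its 48 elements, about 35% of primes); PGL(2,5) (6T14) additionally contains elements of type 6, 5+1 (44 of its 120 elements, about 37% of primes); S_6 (6T16) additionally contains elements of type 6, 5+1, 4+2, 3+2+1, 3+1+1+1, 2+1+1+1+1 (529 of its 720 elements, about 73% of primes). None of the 22 primes tested shows any such pattern (for each of these groups the chance of that is below 10^-4), which rules them out. Hence G = S_4 (6T8), of order 24.

S_4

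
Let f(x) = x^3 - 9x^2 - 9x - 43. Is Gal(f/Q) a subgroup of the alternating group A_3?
No

The polynomial is irreducible of degree 3 over Q. Its discriminant is -228528, which is not a perfect square. A Galois group lies in the alternating group exactly when the discriminant is a square in Q, so the Galois group (S_3) is not contained in A_3.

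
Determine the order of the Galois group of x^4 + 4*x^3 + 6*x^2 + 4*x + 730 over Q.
4

The degree of the splitting field over Q equals the order of the Galois group, so first determine the group. The polynomial is an irreducible quartic over Q and its discriminant is 99179645184 = 314928^2, a perfect square, so the Galois group is contained in A_4. The resolvent cubic y^3 - 6*y^2 - 2904*y + 5824 splits completely over Q, which gives the Klein four-group V_4. The Galois group V_4 (4T2) has order 4, so the splitting field has degree 4 over Q.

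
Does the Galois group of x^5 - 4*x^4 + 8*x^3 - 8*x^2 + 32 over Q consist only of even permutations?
The polynomial is irreducible of degree 5 over Q. Its discriminant is 2316304384 = 48128^2, a perfect square. A Galois group lies in the alternating group exactly when the discriminant is a square in Q, so the Galois group (D_5) is contained in A_5.

Yes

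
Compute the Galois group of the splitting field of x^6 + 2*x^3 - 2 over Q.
The polynomial f is an irreducible sextic over Q, so G = Gal(f/Q) is one of the 16 transitive subgroups 6T1, ..., 6T16 of S_6. The discriminant of f is 5038848, which is not a perfect square, so G is not contained in A_6. The transitive groups of degree 6 not contained in A_6 are: C_6 (6T1, order 6), S_3 (6T2, order 6), D_6 (6T3, order 12), C_3 x S_3 (6T5, order 18), A_4 x C_2 (6T6, order 24), S_4 (6T8, order 24), S_3 x S_3 (6T9, order 36), S_4 x C_2 (6T11, order 48), (S_3 x S_3) : C_2 (6T13, order 72), PGL(2,5) (6T14, order 120), S_6 (6T16, order 720). By Dedekind's theorem, for a prime p not dividing disc(f) the degrees of the irreducible factors of f mod p form the cycle type of an element of G. Factoring f modulo the 23 such primes p <= 97 (skipping 2, 3, which divide the discriminant), each new pattern first appears at: mod 5: f = (x^6 + 2x^3 + 3), pattern 6; mod 11: f = (x + 6)(x + 8)(x^2 + 3x + 9)(x^2 + 5x + 3), pattern 2+2+1+1; mod 13: f = (x + 7)(x + 8)(x + 11)(x^3 + 10), pattern 3+1+1+1; mod 31: f = (x^2 + 17x + 27)(x^2 + 22x + 11)(x^2 + 23x + 24), pattern 2+2+2; mod 97: f = (x^3 + 11)(x^3 + 88), pattern 3+3. No other pattern occurs in this range, so the set of observed cycle types is {6, 2+2+1+1, 3+1+1+1, 2+2+2, 3+3}. The candidates containing elements of all these cycle types are S_3 x S_3 (6T9) of order 36, (S_3 x S_3) : C_2 (6T13) of order 72, S_6 (6T16) of order 720; the others are excluded. The observed types are precisely the cycle types that occur in S_3 x S_3 (6T9) (apart from the identity). Each of the other remaining candidates has further cycle types, and by the Chebotarev density theorem the matching factorization patterns would occur for a proportion of primes equal to their share of the group: (S_3 x S_3) : C_2 (6T13) additionally contains elements of type 4+2, 3+2+1, 2+1+1+1+1 (36 of its 72 elements, about 50% of primes); S_6 (6T16) additionally contains elements of type 5+1, 4+2, 4+1+1, 3+2+1, 2+1+1+1+1 (459 of its 720 elements, about 64% of primes). None of the 23 primes tested shows any such pattern (for each of these groups the chance of that is below 10^-4), which rules them out. Hence G = S_3 x S_3 (6T9), of order 36.

S_3 x S_3 (also written G36-)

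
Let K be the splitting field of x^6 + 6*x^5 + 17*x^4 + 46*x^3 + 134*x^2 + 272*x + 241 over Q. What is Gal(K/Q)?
The polynomial f is an irreducible sextic over Q, so G = Gal(f/Q) is one of the 16 transitive subgroups 6T1, ..., 6T16 of S_6. The discriminant of f is -15635001708544, which is not a perfect square, so G is not contained in A_6. The transitive groups of degree 6 not contained in A_6 are: C_6 (6T1, order 6), S_3 (6T2, order 6), D_6 (6T3, order 12), C_3 x S_3 (6T5, order 18), A_4 x C_2 (6T6, order 24), S_4 (6T8, order 24), S_3 x S_3 (6T9, order 36), S_4 x C_2 (6T11, order 48), (S_3 x S_3) : C_2 (6T13, order 72), PGL(2,5) (6T14, order 120), S_6 (6T16, order 720). By Dedekind's theorem, for a prime p not dividing disc(f) the degrees of the irreducible factors of f mod p form the cycle type of an element of G. Factoring f modulo the 17 such primes p <= 67 (skipping 2, 31, which divide the discriminant), each new pattern first appears at: mod 3: f = (x + 1)(x + 2)(x^4 + x + 2), pattern 4+1+1; mod 5: f = (x^3 + 2x^2 + 4x + 2)(x^3 + 4x^2 + 3), pattern 3+3; mod 7: f = (x^6 + 6x^5 + 3x^4 + 4x^3 + x^2 + 6x + 3), pattern 6; mod 11: f = (x^2 + 2x + 4)(x^2 + 6x + 2)(x^2 + 9x + 4), pattern 2+2+2; mod 13: f = (x^2 + x + 8)(x^4 + 5x^3 + 4x^2 + 2x + 9), pattern 4+2; mod 37: f = (x + 3)(x + 23)(x^2 + 8x + 2)(x^2 + 9x + 24), pattern 2+2+1+1; mod 47: f = (x + 13)(x + 32)(x + 33)(x + 43)(x^2 + 26x + 29), pattern 2+1+1+1+1. No other pattern occurs in this range, so the set of observed cycle types is {4+1+1, 3+3, 6, 2+2+2, 4+2, 2+2+1+1, 2+1+1+1+1}. The candidates containing elements of all these cycle types are S_4 x C_2 (6T11) of order 48, S_6 (6T16) of order 720; the others are excluded. The observed types are precisely the cycle types that occur in S_4 x C_2 (6T11) (apart from the identity). Each of the other remaining candidates has further cycle types, and by the Chebotarev density theorem the matching factorization patterns would occur for a proportion of primes equal to their share of the group: S_6 (6T16) additionally contains elements of type 5+1, 3+2+1, 3+1+1+1 (304 of its 720 elements, about 42% of primes). None of the 17 primes tested shows any such pattern (for each of these groups the chance of that is below 10^-4), which rules them out. Hence G = S_4 x C_2 (6T11), of order 48.

S_4 x C_2 (order 48)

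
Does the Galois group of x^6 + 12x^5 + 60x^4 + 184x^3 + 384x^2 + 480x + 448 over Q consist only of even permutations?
No

The polynomial is irreducible of degree 6 over Q. Its discriminant is -190210142896128, which is not a perfect square. A Galois group lies in the alternating group exactly when the discriminant is a square in Q, so the Galois group (C_3 x S_3) is not contained in A_6.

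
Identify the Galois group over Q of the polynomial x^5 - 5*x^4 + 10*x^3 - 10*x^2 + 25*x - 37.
The polynomial f is an irreducible quintic over Q, so G = Gal(f/Q) is a transitive subgroup of S_5: one of C_5 (5T1, order 5), D_5 (5T2, order 10), F_20 (5T3, order 20), A_5 (5T4, order 60) or S_5 (5T5, order 120). The discriminant of f is 1024000000 = 32000^2, a perfect square, so G is contained in A_5. The transitive groups of degree 5 contained in A_5 are: C_5 (5T1, order 5), D_5 (5T2, order 10), A_5 (5T4, order 60). By Dedekind's theorem, for a prime p not dividing disc(f) the degrees of the irreducible factors of f mod p form the cycle type of an element of G. Factoring f modulo the 2 such primes p <= 7 (skipping 2, 5, which divide the discriminant), each new pattern first appears at: mod 3: f = (x^5 + x^4 + x^3 + 2x^2 + x + 2), pattern 5; mod 7: f = (x + 3)(x + 4)(x^3 + 2x^2 + 5x + 1), pattern 3+1+1. No other pattern occurs in this range, so the set of observed cycle types is {5, 3+1+1}. Among the candidates above, the only group containing elements of all these cycle types is A_5 (5T4) — each of C_5 (5T1), D_5 (5T2) lacks at least one of them. Hence G = A_5 (5T4), of order 60.

A_5 (order 60)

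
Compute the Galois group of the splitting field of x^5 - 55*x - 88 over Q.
The polynomial f is an irreducible quintic over Q, so G = Gal(f/Q) is a transitive subgroup of S_5: one of C_5 (5T1, order 5), D_5 (5T2, order 10), F_20 (5T3, order 20), A_5 (5T4, order 60) or S_5 (5T5, order 120). The discriminant of f is 58564000000 = 242000^2, a perfect square, so G is contained in A_5. The transitive groups of degree 5 contained in A_5 are: C_5 (5T1, order 5), D_5 (5T2, order 10), A_5 (5T4, order 60). By Dedekind's theorem, for a prime p not dividing disc(f) the degrees of the irreducible factors of f mod p form the cycle type of an element of G. Factoring f modulo the 3 such primes p <= 13 (skipping 2, 5, 11, which divide the discriminant), each new pattern first appears at: mod 3: f = (x^5 + 2x + 2), pattern 5; mod 13: f = (x + 5)(x + 7)(x^3 + x^2 + 5x + 9), pattern 3+1+1. No other pattern occurs in this range, so the set of observed cycle types is {5, 3+1+1}. Among the candidates above, the only group containing elements of all these cycle types is A_5 (5T4) — each of C_5 (5T1), D_5 (5T2) lacks at least one of them. Hence G = A_5 (5T4), of order 60.

A_5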